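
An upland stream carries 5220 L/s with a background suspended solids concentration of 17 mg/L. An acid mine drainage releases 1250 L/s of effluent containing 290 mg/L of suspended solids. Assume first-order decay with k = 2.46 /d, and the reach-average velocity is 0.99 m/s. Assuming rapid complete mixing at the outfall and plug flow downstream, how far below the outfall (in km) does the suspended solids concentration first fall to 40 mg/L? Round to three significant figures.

Flow-weighted average: C = (5220·17.00 + 1250·290.0) / 6470 = 451200/6470 = 69.74 mg/L.
Set 69.74·exp(−k·t) = 40 → t = ln(69.74/40)/k = 19530 s = 5.424 h.
Distance = v·t = 0.99·19530 = 19330 m = 19.33 km.

19.3 km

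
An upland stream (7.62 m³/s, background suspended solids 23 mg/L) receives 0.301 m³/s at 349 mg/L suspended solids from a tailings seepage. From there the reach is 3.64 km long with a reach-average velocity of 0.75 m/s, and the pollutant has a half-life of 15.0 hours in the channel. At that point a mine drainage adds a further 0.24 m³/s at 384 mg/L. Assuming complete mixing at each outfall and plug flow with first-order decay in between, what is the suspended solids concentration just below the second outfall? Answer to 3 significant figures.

After mixing, C = (7.620·23.00 + 0.3010·349.0) / 7.921 = 280.3/7.921 = 35.39 mg/L; combined flow 7.921 m³/s.
Travel time t = 3.64·1000 / 0.75 = 4853 s = 1.348 h.
Half-life 15.0 h → k = ln 2 / 15.0 = 0.04621 h⁻¹ = 1.109 d⁻¹.
Applying C = C₀e^(−kt): 35.39 × 0.9396 = 33.25 mg/L.
At the second outfall, C = (7.921·33.25 + 0.2400·384.0) / (7.921 + 0.2400) = 43.57 mg/L.

43.6 mg/L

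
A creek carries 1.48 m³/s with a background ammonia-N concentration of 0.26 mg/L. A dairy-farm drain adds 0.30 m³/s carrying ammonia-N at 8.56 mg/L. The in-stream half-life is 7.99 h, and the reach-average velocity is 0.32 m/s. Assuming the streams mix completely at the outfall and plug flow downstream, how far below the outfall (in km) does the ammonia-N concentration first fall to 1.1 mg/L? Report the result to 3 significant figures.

5.46 km

Flow-weighted average: C = (1.480·0.2600 + 0.3000·8.560) / 1.780 = 2.953/1.780 = 1.659 mg/L.
Half-life 7.99 h → k = ln 2 / 7.99 = 0.08675 h⁻¹ = 2.082 d⁻¹.
Set 1.659·exp(−k·t) = 1.1 → t = ln(1.659/1.1)/k = 17050 s = 4.736 h.
Distance = v·t = 0.32·17050 = 5456 m = 5.456 km.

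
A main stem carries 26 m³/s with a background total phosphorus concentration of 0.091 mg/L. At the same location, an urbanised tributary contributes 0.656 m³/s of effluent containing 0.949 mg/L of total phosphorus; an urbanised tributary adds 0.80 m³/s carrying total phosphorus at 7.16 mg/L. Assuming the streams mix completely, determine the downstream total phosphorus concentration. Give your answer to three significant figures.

Mass balance: C = (26.00·0.09100 + 0.6560·0.9490 + 0.8000·7.160) / 27.46 = 8.717/27.46 = 0.3175 mg/L.

0.317 mg/L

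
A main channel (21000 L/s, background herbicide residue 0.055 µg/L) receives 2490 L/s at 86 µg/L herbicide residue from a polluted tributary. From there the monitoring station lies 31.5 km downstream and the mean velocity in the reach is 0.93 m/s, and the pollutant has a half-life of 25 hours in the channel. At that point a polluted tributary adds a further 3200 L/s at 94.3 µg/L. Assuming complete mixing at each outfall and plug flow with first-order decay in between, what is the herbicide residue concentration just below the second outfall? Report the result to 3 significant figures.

17.5 µg/L

After mixing, C = (21000·0.05500 + 2490·86.00) / 23490 = 215300/23490 = 9.165 µg/L; combined flow 23490 L/s.
Travel time t = 31.5·1000 / 0.93 = 33870 s = 9.409 h.
Half-life 25 h → k = ln 2 / 25 = 0.02773 h⁻¹ = 0.6654 d⁻¹.
Applying C = C₀e^(−kt): 9.165 × 0.7704 = 7.061 µg/L.
Second outfall: C = (23490·7.061 + 3200·94.30)/26690 = 17.52 µg/L.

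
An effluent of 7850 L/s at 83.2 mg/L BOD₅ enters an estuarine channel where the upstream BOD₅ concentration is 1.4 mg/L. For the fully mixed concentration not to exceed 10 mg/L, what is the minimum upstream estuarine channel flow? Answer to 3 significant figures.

66800 L/s

Set C_mix = 10: (Q·1.400 + 7850·83.20) / (Q + 7850) = 10
→ Q = 7850·(83.20 − 10)/(10 − 1.400) = 66820 L/s.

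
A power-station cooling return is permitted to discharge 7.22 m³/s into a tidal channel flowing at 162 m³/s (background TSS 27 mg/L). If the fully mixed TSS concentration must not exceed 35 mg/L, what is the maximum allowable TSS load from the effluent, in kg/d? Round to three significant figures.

Mass balance at the limit: 162.0·27.00 + 7.220·Cₑ = 169.2·35 → Cₑ = 214.5 mg/L.
Load = 7.220 m³/s × 214.5 g/m³ × 86 400 s/d = 133800 kg/d.

134000 kg/d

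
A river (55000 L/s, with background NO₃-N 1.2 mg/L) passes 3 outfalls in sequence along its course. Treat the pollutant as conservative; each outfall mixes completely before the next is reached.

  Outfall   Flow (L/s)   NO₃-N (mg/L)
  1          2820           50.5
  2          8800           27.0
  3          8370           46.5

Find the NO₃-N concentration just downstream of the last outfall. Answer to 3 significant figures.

11.1 mg/L

Outfall 1: combined Q = 57820 L/s; C = (55000·1.200 + 2820·50.50)/57820 = 3.604 mg/L.
Outfall 2: combined Q = 66620 L/s; C = (57820·3.604 + 8800·27.00)/66620 = 6.695 mg/L.
Outfall 3: combined Q = 74990 L/s; C = (66620·6.695 + 8370·46.50)/74990 = 11.14 mg/L.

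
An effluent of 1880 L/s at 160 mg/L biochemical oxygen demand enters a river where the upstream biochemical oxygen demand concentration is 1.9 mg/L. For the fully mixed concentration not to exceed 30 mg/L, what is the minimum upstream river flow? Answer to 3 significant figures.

Set C_mix = 30: (Q·1.900 + 1880·160.0) / (Q + 1880) = 30
→ Q = 1880·(160.0 − 30)/(30 − 1.900) = 8698 L/s.

8700 L/s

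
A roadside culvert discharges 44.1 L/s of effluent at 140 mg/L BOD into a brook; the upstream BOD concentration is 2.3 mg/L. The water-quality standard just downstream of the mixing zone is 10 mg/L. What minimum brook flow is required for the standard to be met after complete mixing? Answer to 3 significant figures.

Set C_mix = 10: (Q·2.300 + 44.10·140.0) / (Q + 44.10) = 10
→ Q = 44.10·(140.0 − 10)/(10 − 2.300) = 744.5 L/s.

745 L/s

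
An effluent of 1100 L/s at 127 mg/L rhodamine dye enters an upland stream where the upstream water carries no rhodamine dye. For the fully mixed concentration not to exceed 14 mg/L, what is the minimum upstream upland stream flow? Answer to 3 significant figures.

8880 L/s

Set C_mix = 14: (Q·0 + 1100·127.0) / (Q + 1100) = 14
→ Q = 1100·(127.0 − 14)/(14 − 0) = 8879 L/s.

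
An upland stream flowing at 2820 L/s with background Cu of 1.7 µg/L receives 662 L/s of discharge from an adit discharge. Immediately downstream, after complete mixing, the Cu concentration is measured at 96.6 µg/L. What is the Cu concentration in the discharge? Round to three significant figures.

Mass balance: 2820·1.700 + 662.0·Cₑ = 3482·96.60
→ Cₑ = (3482·96.60 − 2820·1.700) / 662.0 = 500.9 µg/L.

501 µg/L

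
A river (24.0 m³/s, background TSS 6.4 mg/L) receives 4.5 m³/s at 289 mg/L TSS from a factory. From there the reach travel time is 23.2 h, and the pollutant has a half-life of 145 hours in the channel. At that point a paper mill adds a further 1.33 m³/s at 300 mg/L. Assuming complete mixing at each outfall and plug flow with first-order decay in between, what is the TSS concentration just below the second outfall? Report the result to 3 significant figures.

57.0 mg/L

Conservation of mass: C = (24.00·6.400 + 4.500·289.0) / 28.50 = 1454/28.50 = 51.02 mg/L; combined flow 28.50 m³/s.
Half-life 145 h → k = ln 2 / 145 = 0.004780 h⁻¹ = 0.1147 d⁻¹.
First-order decay: C = 51.02·exp(−k·t) = 51.02·0.8950 = 45.67 mg/L.
At the second outfall, C = (28.50·45.67 + 1.330·300.0) / (28.50 + 1.330) = 57.00 mg/L.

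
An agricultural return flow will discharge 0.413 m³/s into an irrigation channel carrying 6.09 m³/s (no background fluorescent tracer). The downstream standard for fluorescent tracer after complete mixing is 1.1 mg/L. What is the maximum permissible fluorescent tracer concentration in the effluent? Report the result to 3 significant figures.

At the limit, (Qr·Cr + Qe·Cₑ)/(Qr + Qe) = 1.1:
Cₑ = (6.503·1.1 − 6.090·0) / 0.4130 = 17.32 mg/L.

17.3 mg/L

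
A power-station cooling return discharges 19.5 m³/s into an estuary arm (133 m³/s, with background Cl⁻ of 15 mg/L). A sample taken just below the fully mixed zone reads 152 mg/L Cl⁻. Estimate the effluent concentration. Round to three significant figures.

1090 mg/L

Mass balance: 133.0·15.00 + 19.50·Cₑ = 152.5·152.0
→ Cₑ = (152.5·152.0 − 133.0·15.00) / 19.50 = 1086 mg/L.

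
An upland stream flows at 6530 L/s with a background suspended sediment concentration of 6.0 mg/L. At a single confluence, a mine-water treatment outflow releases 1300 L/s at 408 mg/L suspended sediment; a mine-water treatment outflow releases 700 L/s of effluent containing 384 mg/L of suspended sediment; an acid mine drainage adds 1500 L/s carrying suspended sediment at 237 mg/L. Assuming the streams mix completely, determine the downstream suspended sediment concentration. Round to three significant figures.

Mass balance: C = (6530·6.000 + 1300·408.0 + 700.0·384.0 + 1500·237.0) / 10030 = 1194000/10030 = 119.0 mg/L.

119 mg/L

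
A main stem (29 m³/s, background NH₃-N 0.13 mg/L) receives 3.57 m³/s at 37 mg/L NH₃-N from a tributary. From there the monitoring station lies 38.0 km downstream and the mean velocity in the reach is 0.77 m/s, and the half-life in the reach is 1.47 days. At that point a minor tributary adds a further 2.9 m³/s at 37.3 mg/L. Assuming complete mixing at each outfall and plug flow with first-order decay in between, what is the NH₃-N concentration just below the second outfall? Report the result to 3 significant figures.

5.98 mg/L

Mixed concentration C = ΣQC/ΣQ = (29.00·0.1300 + 3.570·37.00) / 32.57 = 135.9/32.57 = 4.171 mg/L; combined flow 32.57 m³/s.
Travel time t = 38.0·1000 / 0.77 = 49350 s = 13.71 h.
Half-life 1.47 d → k = ln 2 / 1.47 = 0.4715 d⁻¹.
Decay over the reach: 4.171·exp(−kt) = 4.171·0.7639 = 3.186 mg/L.
At the second outfall, C = (32.57·3.186 + 2.900·37.30) / (32.57 + 2.900) = 5.976 mg/L.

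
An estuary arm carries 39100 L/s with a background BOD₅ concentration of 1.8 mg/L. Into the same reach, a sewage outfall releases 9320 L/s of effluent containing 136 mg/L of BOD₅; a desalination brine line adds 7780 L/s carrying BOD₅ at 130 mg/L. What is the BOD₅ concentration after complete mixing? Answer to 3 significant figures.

41.8 mg/L

Mixed concentration C = ΣQC/ΣQ = (39100·1.800 + 9320·136.0 + 7780·130.0) / 56200 = 2349000/56200 = 41.80 mg/L.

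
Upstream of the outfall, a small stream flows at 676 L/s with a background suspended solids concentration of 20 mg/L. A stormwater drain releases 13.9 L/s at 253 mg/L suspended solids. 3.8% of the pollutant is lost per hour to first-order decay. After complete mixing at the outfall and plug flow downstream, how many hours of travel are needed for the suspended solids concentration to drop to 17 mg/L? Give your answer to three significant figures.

9.64 h

Mass balance: C = (676.0·20.00 + 13.90·253.0) / 689.9 = 17040/689.9 = 24.69 mg/L.
3.8%/h lost → k = −ln(1 − 0.038) = 0.03874 h⁻¹.
24.69·exp(−k·t) = 17 → t = ln(24.69/17)/k = 34700 s = 9.638 h.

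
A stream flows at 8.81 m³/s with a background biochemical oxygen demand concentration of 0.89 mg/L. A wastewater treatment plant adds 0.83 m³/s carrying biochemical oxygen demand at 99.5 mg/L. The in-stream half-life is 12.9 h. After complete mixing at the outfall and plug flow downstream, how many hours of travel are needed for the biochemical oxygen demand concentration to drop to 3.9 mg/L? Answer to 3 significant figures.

16.3 h

After mixing, C = (8.810·0.8900 + 0.8300·99.50) / 9.640 = 90.43/9.640 = 9.380 mg/L.
Half-life 12.9 h → k = ln 2 / 12.9 = 0.05373 h⁻¹ = 1.290 d⁻¹.
9.380·exp(−k·t) = 3.9 → t = ln(9.380/3.9)/k = 58800 s = 16.33 h.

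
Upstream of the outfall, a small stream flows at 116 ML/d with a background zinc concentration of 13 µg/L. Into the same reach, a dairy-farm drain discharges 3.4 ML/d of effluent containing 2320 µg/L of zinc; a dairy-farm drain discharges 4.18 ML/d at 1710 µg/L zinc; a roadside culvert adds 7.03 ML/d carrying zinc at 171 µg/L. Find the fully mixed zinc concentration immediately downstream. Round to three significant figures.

136 µg/L

Flow-weighted average: C = (116.0·13.00 + 3.400·2320 + 4.180·1710 + 7.030·171.0) / 130.6 = 17750/130.6 = 135.9 µg/L.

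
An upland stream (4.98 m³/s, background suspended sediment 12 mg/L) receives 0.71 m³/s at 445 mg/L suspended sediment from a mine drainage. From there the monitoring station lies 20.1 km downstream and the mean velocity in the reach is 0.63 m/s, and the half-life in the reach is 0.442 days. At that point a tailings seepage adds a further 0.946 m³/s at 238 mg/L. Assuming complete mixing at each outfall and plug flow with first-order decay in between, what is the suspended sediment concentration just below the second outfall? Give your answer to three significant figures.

Mixed concentration C = ΣQC/ΣQ = (4.980·12.00 + 0.7100·445.0) / 5.690 = 375.7/5.690 = 66.03 mg/L; combined flow 5.690 m³/s.
Travel time t = 20.1·1000 / 0.63 = 31900 s = 8.862 h.
Half-life 0.442 d → k = ln 2 / 0.442 = 1.568 d⁻¹.
Decay over the reach: 66.03·exp(−kt) = 66.03·0.5604 = 37.00 mg/L.
Second outfall: C = (5.690·37.00 + 0.9460·238.0)/6.636 = 65.66 mg/L.

65.7 mg/L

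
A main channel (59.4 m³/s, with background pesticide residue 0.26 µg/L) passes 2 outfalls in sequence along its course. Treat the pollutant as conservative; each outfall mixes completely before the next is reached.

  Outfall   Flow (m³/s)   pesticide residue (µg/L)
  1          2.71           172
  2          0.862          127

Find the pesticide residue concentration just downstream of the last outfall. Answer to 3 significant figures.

9.39 µg/L

Below outfall 1: Q → 62.11 m³/s, C = (59.40·0.2600 + 2.710·172.0)/62.11 = 7.753 µg/L.
Below outfall 2: Q → 62.97 m³/s, C = (62.11·7.753 + 0.8620·127.0)/62.97 = 9.386 µg/L.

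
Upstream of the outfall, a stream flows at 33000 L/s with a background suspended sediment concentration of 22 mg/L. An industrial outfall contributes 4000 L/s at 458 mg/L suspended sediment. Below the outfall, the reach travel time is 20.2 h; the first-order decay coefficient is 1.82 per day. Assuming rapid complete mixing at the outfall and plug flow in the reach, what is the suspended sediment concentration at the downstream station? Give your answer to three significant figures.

Mixed concentration C = ΣQC/ΣQ = (33000·22.00 + 4000·458.0) / 37000 = 2558000/37000 = 69.14 mg/L.
First-order decay: C = 69.14·exp(−k·t) = 69.14·0.2161 = 14.94 mg/L.

14.9 mg/L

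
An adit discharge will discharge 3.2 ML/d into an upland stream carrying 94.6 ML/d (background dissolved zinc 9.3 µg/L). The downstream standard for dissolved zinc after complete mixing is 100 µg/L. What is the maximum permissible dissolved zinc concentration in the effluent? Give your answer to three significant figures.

2780 µg/L

At the limit, (Qr·Cr + Qe·Cₑ)/(Qr + Qe) = 100:
Cₑ = (97.80·100 − 94.60·9.300) / 3.200 = 2781 µg/L.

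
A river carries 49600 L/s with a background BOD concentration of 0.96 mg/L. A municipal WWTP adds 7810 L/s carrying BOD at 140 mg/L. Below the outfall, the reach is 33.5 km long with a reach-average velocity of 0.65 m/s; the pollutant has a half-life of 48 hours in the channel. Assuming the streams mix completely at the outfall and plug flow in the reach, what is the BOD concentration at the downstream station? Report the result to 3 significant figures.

Flow-weighted average: C = (49600·0.9600 + 7810·140.0) / 57410 = 1141000/57410 = 19.87 mg/L.
Travel time t = 33.5·1000 / 0.65 = 51540 s = 14.32 h.
Half-life 48 h → k = ln 2 / 48 = 0.01444 h⁻¹ = 0.3466 d⁻¹.
First-order decay: C = 19.87·exp(−k·t) = 19.87·0.8132 = 16.16 mg/L.

16.2 mg/L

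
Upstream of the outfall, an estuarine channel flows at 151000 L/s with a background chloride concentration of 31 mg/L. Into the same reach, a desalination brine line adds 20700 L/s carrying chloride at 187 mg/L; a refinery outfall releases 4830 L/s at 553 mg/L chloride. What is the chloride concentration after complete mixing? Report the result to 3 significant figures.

63.6 mg/L

After mixing, C = (151000·31.00 + 20700·187.0 + 4830·553.0) / 176500 = 11220000/176500 = 63.57 mg/L.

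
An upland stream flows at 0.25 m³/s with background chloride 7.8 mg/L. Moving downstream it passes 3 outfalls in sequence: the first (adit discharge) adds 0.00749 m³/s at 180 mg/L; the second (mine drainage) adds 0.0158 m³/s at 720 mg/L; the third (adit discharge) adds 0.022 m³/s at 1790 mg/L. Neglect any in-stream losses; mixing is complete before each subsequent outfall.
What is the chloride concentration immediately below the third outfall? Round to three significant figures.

183 mg/L

After outfall 1: Q = 0.2500 + 0.007490 = 0.2575 m³/s; C = (0.2500·7.800 + 0.007490·180.0)/0.2575 = 12.81 mg/L.
After outfall 2: Q = 0.2575 + 0.01580 = 0.2733 m³/s; C = (0.2575·12.81 + 0.01580·720.0)/0.2733 = 53.69 mg/L.
After outfall 3: Q = 0.2733 + 0.02200 = 0.2953 m³/s; C = (0.2733·53.69 + 0.02200·1790)/0.2953 = 183.1 mg/L.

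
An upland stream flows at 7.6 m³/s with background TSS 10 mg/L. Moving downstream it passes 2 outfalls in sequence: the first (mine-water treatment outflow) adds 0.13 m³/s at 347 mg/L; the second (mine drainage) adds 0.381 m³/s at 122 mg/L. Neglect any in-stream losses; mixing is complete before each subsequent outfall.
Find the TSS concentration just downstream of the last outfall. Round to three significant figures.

20.7 mg/L

Below outfall 1: Q → 7.730 m³/s, C = (7.600·10.00 + 0.1300·347.0)/7.730 = 15.67 mg/L.
Below outfall 2: Q → 8.111 m³/s, C = (7.730·15.67 + 0.3810·122.0)/8.111 = 20.66 mg/L.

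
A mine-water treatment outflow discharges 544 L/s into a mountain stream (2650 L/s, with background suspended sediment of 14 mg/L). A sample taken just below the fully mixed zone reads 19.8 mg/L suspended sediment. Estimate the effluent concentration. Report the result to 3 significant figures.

Mass balance: 2650·14.00 + 544.0·Cₑ = 3194·19.80
→ Cₑ = (3194·19.80 − 2650·14.00) / 544.0 = 48.05 mg/L.

48.1 mg/L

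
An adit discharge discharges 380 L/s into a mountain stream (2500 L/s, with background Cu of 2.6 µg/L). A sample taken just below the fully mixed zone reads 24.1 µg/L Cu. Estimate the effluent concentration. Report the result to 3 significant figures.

166 µg/L

Mass balance: 2500·2.600 + 380.0·Cₑ = 2880·24.10
→ Cₑ = (2880·24.10 − 2500·2.600) / 380.0 = 165.5 µg/L.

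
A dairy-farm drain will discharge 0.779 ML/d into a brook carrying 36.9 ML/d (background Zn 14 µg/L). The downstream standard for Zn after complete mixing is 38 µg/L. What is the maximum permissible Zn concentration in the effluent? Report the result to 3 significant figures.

At the limit, (Qr·Cr + Qe·Cₑ)/(Qr + Qe) = 38:
Cₑ = (37.68·38 − 36.90·14.00) / 0.7790 = 1175 µg/L.

1170 µg/L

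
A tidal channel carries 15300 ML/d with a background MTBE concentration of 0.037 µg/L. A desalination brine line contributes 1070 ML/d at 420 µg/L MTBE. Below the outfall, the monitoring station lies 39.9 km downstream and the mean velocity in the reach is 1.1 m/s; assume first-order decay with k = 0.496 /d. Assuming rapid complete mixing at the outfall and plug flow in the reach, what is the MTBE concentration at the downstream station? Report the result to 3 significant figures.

22.3 µg/L

Mixed concentration C = ΣQC/ΣQ = (15300·0.03700 + 1070·420.0) / 16370 = 450000/16370 = 27.49 µg/L.
Travel time t = 39.9·1000 / 1.1 = 36270 s = 10.08 h.
First-order decay: C = 27.49·exp(−k·t) = 27.49·0.8120 = 22.32 µg/L.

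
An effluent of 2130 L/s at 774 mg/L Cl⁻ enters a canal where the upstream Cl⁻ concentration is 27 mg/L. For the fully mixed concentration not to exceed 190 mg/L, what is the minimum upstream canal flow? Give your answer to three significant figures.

7630 L/s

Set C_mix = 190: (Q·27.00 + 2130·774.0) / (Q + 2130) = 190
→ Q = 2130·(774.0 − 190)/(190 − 27.00) = 7631 L/s.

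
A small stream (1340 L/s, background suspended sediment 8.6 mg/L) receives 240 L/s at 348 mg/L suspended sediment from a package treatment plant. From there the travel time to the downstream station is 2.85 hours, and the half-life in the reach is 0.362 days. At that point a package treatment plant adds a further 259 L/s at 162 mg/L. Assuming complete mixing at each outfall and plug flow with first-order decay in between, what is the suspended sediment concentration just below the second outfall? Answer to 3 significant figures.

64.0 mg/L

Mass balance: C = (1340·8.600 + 240.0·348.0) / 1580 = 95040/1580 = 60.15 mg/L; combined flow 1580 L/s.
Half-life 0.362 d → k = ln 2 / 0.362 = 1.915 d⁻¹.
First-order decay: C = 60.15·exp(−k·t) = 60.15·0.7966 = 47.92 mg/L.
Second outfall: C = (1580·47.92 + 259.0·162.0)/1839 = 63.99 mg/L.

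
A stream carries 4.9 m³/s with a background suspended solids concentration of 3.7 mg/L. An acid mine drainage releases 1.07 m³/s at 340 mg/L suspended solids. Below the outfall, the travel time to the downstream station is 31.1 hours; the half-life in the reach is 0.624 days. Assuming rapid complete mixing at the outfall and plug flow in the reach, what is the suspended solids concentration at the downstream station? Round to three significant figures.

15.2 mg/L

Flow-weighted average: C = (4.900·3.700 + 1.070·340.0) / 5.970 = 381.9/5.970 = 63.97 mg/L.
Half-life 0.624 d → k = ln 2 / 0.624 = 1.111 d⁻¹.
Decay over the reach: 63.97·exp(−kt) = 63.97·0.2371 = 15.17 mg/L.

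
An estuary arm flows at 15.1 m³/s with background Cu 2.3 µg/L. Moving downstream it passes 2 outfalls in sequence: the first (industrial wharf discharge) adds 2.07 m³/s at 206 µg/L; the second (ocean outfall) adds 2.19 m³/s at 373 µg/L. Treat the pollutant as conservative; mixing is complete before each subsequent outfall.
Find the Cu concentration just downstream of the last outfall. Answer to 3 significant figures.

66.0 µg/L

After outfall 1: Q = 15.10 + 2.070 = 17.17 m³/s; C = (15.10·2.300 + 2.070·206.0)/17.17 = 26.86 µg/L.
After outfall 2: Q = 17.17 + 2.190 = 19.36 m³/s; C = (17.17·26.86 + 2.190·373.0)/19.36 = 66.01 µg/L.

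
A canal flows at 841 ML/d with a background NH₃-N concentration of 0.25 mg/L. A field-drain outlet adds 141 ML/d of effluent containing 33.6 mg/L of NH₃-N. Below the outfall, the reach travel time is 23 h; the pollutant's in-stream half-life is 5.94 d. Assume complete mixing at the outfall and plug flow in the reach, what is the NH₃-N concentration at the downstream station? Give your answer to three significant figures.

4.51 mg/L

After mixing, C = (841.0·0.2500 + 141.0·33.60) / 982.0 = 4948/982.0 = 5.039 mg/L.
Half-life 5.94 d → k = ln 2 / 5.94 = 0.1167 d⁻¹.
Decay over the reach: 5.039·exp(−kt) = 5.039·0.8942 = 4.505 mg/L.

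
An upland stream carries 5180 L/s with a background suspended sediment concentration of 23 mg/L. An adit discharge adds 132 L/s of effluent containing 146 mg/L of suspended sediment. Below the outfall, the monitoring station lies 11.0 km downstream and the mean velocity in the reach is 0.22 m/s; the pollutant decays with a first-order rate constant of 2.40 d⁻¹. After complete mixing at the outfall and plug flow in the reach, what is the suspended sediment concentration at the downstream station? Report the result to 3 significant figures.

Conservation of mass: C = (5180·23.00 + 132.0·146.0) / 5312 = 138400/5312 = 26.06 mg/L.
Travel time t = 11.0·1000 / 0.22 = 50000 s = 13.89 h.
After decay, C = 26.06 × e^(−kt) = 26.06 × 0.2494 = 6.497 mg/L.

6.50 mg/L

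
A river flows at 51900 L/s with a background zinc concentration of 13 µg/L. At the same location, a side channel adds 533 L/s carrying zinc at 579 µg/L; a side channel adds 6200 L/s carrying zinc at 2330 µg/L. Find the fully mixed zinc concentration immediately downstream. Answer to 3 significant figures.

263 µg/L

After mixing, C = (51900·13.00 + 533.0·579.0 + 6200·2330) / 58630 = 15430000/58630 = 263.2 µg/L.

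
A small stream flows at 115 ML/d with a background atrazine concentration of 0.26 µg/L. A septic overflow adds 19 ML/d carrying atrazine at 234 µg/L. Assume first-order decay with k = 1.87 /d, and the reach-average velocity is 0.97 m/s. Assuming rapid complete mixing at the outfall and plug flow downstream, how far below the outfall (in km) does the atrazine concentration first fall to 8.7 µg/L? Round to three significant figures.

60.3 km

Mass balance: C = (115.0·0.2600 + 19.00·234.0) / 134.0 = 4476/134.0 = 33.40 µg/L.
Set 33.40·exp(−k·t) = 8.7 → t = ln(33.40/8.7)/k = 62160 s = 17.27 h.
Distance = v·t = 0.97·62160 = 60290 m = 60.29 km.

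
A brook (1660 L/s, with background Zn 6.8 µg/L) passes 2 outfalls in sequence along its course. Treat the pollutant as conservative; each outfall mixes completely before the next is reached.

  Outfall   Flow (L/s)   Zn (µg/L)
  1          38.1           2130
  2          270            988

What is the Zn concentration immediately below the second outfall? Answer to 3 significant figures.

After outfall 1: Q = 1660 + 38.10 = 1698 L/s; C = (1660·6.800 + 38.10·2130)/1698 = 54.44 µg/L.
After outfall 2: Q = 1698 + 270.0 = 1968 L/s; C = (1698·54.44 + 270.0·988.0)/1968 = 182.5 µg/L.

183 µg/L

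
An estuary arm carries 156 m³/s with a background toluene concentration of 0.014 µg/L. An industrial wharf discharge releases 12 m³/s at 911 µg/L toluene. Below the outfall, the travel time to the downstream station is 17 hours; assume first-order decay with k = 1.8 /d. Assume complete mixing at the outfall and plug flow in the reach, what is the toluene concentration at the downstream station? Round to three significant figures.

18.2 µg/L

Conservation of mass: C = (156.0·0.01400 + 12.00·911.0) / 168.0 = 10930/168.0 = 65.08 µg/L.
Applying C = C₀e^(−kt): 65.08 × 0.2794 = 18.19 µg/L.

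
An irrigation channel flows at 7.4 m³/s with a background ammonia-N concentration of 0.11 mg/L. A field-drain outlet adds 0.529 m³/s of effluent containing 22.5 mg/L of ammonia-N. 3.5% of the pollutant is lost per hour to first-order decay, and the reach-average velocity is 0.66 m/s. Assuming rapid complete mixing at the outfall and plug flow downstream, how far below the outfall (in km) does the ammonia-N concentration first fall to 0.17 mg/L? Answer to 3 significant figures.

150 km

Mass balance: C = (7.400·0.1100 + 0.5290·22.50) / 7.929 = 12.72/7.929 = 1.604 mg/L.
3.5%/h lost → k = −ln(1 − 0.035) = 0.03563 h⁻¹.
Set 1.604·exp(−k·t) = 0.17 → t = ln(1.604/0.17)/k = 226800 s = 62.99 h.
Distance = v·t = 0.66·226800 = 149700 m = 149.7 km.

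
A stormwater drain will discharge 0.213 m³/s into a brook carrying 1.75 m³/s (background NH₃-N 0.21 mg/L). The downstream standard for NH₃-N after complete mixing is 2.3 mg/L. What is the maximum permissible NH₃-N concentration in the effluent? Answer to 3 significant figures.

At the limit, (Qr·Cr + Qe·Cₑ)/(Qr + Qe) = 2.3:
Cₑ = (1.963·2.3 − 1.750·0.2100) / 0.2130 = 19.47 mg/L.

19.5 mg/L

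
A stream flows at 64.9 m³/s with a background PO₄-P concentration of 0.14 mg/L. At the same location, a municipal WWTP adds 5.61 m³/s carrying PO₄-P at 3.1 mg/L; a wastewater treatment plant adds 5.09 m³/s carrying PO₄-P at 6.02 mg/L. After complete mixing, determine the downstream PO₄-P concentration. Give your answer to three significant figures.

0.756 mg/L

Flow-weighted average: C = (64.90·0.1400 + 5.610·3.100 + 5.090·6.020) / 75.60 = 57.12/75.60 = 0.7555 mg/L.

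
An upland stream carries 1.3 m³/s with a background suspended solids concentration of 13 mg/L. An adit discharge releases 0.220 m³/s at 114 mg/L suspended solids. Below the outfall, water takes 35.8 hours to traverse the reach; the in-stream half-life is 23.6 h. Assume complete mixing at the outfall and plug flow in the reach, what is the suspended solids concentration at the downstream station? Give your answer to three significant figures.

9.65 mg/L

Mass balance: C = (1.300·13.00 + 0.2200·114.0) / 1.520 = 41.98/1.520 = 27.62 mg/L.
Half-life 23.6 h → k = ln 2 / 23.6 = 0.02937 h⁻¹ = 0.7049 d⁻¹.
After decay, C = 27.62 × e^(−kt) = 27.62 × 0.3494 = 9.651 mg/L.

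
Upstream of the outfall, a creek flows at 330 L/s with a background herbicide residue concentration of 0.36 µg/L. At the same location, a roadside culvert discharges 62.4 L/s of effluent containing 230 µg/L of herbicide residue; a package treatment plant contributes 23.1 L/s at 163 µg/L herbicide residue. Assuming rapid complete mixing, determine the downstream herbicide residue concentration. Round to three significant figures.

43.9 µg/L

Mixed concentration C = ΣQC/ΣQ = (330.0·0.3600 + 62.40·230.0 + 23.10·163.0) / 415.5 = 18240/415.5 = 43.89 µg/L.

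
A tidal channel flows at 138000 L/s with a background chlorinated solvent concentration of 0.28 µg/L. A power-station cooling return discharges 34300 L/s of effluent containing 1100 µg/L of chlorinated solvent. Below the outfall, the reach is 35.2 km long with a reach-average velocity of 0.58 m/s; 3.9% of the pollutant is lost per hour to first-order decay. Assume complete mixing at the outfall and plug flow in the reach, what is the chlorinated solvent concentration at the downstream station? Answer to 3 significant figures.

112 µg/L

Flow-weighted average: C = (138000·0.2800 + 34300·1100) / 172300 = 37770000/172300 = 219.2 µg/L.
Travel time t = 35.2·1000 / 0.58 = 60690 s = 16.86 h.
3.9%/h lost → k = −ln(1 − 0.039) = 0.03978 h⁻¹.
After decay, C = 219.2 × e^(−kt) = 219.2 × 0.5114 = 112.1 µg/L.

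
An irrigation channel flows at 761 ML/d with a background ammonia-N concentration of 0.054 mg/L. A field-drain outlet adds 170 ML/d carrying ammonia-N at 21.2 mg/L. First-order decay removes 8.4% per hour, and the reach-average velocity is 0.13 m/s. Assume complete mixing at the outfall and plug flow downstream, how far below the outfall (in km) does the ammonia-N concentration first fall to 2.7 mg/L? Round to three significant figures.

Mass balance: C = (761.0·0.05400 + 170.0·21.20) / 931.0 = 3645/931.0 = 3.915 mg/L.
8.4%/h lost → k = −ln(1 − 0.084) = 0.08774 h⁻¹.
Set 3.915·exp(−k·t) = 2.7 → t = ln(3.915/2.7)/k = 15250 s = 4.236 h.
Distance = v·t = 0.13·15250 = 1982 m = 1.982 km.

1.98 km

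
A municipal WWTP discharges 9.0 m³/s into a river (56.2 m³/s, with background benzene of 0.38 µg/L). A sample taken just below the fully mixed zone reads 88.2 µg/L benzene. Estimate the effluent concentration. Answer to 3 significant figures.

Mass balance: 56.20·0.3800 + 9.000·Cₑ = 65.20·88.20
→ Cₑ = (65.20·88.20 − 56.20·0.3800) / 9.000 = 636.6 µg/L.

637 µg/L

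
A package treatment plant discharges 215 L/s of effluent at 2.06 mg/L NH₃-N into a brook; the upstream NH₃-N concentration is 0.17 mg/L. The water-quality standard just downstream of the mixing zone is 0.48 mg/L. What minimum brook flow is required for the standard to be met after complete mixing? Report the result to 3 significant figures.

1100 L/s

Set C_mix = 0.48: (Q·0.1700 + 215.0·2.060) / (Q + 215.0) = 0.48
→ Q = 215.0·(2.060 − 0.48)/(0.48 − 0.1700) = 1096 L/s.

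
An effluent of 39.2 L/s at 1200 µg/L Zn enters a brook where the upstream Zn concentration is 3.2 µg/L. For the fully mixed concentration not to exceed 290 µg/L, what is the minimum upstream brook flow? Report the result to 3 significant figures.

124 L/s

Set C_mix = 290: (Q·3.200 + 39.20·1200) / (Q + 39.20) = 290
→ Q = 39.20·(1200 − 290)/(290 − 3.200) = 124.4 L/s.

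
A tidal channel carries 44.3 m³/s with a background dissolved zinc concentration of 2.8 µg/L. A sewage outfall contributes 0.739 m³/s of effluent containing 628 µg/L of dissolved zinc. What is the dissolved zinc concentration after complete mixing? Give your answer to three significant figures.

Mixed concentration C = ΣQC/ΣQ = (44.30·2.800 + 0.7390·628.0) / 45.04 = 588.1/45.04 = 13.06 µg/L.

13.1 µg/L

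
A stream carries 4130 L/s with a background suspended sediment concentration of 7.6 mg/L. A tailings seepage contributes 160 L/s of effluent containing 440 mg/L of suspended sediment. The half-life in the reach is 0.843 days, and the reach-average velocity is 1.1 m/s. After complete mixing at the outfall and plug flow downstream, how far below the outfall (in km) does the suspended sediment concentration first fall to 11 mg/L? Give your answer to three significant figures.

After mixing, C = (4130·7.600 + 160.0·440.0) / 4290 = 101800/4290 = 23.73 mg/L.
Half-life 0.843 d → k = ln 2 / 0.843 = 0.8222 d⁻¹.
Set 23.73·exp(−k·t) = 11 → t = ln(23.73/11)/k = 80780 s = 22.44 h.
Distance = v·t = 1.1·80780 = 88850 m = 88.85 km.

88.9 km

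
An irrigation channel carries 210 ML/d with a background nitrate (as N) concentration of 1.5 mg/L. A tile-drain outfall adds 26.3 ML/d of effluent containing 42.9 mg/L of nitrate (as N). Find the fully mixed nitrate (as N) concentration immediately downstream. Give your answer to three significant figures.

6.11 mg/L

Conservation of mass: C = (210.0·1.500 + 26.30·42.90) / 236.3 = 1443/236.3 = 6.108 mg/L.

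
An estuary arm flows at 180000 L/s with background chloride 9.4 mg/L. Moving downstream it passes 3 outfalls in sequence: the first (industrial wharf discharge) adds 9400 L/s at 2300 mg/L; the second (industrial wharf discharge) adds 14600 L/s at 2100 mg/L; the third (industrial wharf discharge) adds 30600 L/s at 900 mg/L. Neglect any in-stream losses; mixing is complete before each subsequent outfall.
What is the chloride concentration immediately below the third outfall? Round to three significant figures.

347 mg/L

Outfall 1: combined Q = 189400 L/s; C = (180000·9.400 + 9400·2300)/189400 = 123.1 mg/L.
Outfall 2: combined Q = 204000 L/s; C = (189400·123.1 + 14600·2100)/204000 = 264.6 mg/L.
Outfall 3: combined Q = 234600 L/s; C = (204000·264.6 + 30600·900.0)/234600 = 347.5 mg/L.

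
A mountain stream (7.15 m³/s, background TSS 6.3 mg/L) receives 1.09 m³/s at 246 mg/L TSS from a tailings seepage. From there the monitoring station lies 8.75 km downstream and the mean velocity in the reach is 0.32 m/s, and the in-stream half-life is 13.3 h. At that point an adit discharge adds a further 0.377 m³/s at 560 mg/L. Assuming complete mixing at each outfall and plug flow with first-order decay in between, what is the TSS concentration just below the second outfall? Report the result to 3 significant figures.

Mixed concentration C = ΣQC/ΣQ = (7.150·6.300 + 1.090·246.0) / 8.240 = 313.2/8.240 = 38.01 mg/L; combined flow 8.240 m³/s.
Travel time t = 8.75·1000 / 0.32 = 27340 s = 7.595 h.
Half-life 13.3 h → k = ln 2 / 13.3 = 0.05212 h⁻¹ = 1.251 d⁻¹.
First-order decay: C = 38.01·exp(−k·t) = 38.01·0.6731 = 25.58 mg/L.
Second outfall: C = (8.240·25.58 + 0.3770·560.0)/8.617 = 48.96 mg/L.

49.0 mg/L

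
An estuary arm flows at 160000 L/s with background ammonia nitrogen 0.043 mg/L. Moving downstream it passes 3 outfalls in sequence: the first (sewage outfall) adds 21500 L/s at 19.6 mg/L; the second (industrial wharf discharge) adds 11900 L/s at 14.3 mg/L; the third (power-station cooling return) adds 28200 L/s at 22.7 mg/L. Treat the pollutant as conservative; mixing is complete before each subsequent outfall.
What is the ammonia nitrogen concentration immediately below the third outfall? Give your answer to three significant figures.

Outfall 1: combined Q = 181500 L/s; C = (160000·0.04300 + 21500·19.60)/181500 = 2.360 mg/L.
Outfall 2: combined Q = 193400 L/s; C = (181500·2.360 + 11900·14.30)/193400 = 3.094 mg/L.
Outfall 3: combined Q = 221600 L/s; C = (193400·3.094 + 28200·22.70)/221600 = 5.589 mg/L.

5.59 mg/L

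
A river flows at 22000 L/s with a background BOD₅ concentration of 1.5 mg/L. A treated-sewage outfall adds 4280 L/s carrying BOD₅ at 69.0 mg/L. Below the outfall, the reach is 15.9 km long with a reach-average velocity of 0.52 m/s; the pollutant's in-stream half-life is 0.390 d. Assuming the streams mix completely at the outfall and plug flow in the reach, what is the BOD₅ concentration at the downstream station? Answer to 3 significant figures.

Mixed concentration C = ΣQC/ΣQ = (22000·1.500 + 4280·69.00) / 26280 = 328300/26280 = 12.49 mg/L.
Travel time t = 15.9·1000 / 0.52 = 30580 s = 8.494 h.
Half-life 0.390 d → k = ln 2 / 0.390 = 1.777 d⁻¹.
Applying C = C₀e^(−kt): 12.49 × 0.5331 = 6.661 mg/L.

6.66 mg/L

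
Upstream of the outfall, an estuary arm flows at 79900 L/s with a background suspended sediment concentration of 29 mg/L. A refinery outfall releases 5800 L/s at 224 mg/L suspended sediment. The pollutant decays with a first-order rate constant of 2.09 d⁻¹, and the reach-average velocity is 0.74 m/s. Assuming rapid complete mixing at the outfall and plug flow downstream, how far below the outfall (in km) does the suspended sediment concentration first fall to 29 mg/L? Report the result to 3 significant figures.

11.5 km

Flow-weighted average: C = (79900·29.00 + 5800·224.0) / 85700 = 3616000/85700 = 42.20 mg/L.
Set 42.20·exp(−k·t) = 29 → t = ln(42.20/29)/k = 15500 s = 4.307 h.
Distance = v·t = 0.74·15500 = 11470 m = 11.47 km.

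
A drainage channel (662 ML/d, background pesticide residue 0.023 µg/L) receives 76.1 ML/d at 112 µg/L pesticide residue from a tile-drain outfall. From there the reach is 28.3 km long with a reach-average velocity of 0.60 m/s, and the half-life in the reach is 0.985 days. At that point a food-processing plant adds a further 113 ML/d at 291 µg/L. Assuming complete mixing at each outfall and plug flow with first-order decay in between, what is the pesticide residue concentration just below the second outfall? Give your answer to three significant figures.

45.5 µg/L

Conservation of mass: C = (662.0·0.02300 + 76.10·112.0) / 738.1 = 8538/738.1 = 11.57 µg/L; combined flow 738.1 ML/d.
Travel time t = 28.3·1000 / 0.60 = 47170 s = 13.10 h.
Half-life 0.985 d → k = ln 2 / 0.985 = 0.7037 d⁻¹.
Applying C = C₀e^(−kt): 11.57 × 0.6810 = 7.878 µg/L.
At the second outfall, C = (738.1·7.878 + 113.0·291.0) / (738.1 + 113.0) = 45.47 µg/L.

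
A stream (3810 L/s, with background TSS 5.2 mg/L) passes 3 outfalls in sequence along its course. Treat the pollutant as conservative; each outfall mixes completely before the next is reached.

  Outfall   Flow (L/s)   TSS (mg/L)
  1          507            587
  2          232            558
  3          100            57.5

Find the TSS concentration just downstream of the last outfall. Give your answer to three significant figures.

Below outfall 1: Q → 4317 L/s, C = (3810·5.200 + 507.0·587.0)/4317 = 73.53 mg/L.
Below outfall 2: Q → 4549 L/s, C = (4317·73.53 + 232.0·558.0)/4549 = 98.24 mg/L.
Below outfall 3: Q → 4649 L/s, C = (4549·98.24 + 100.0·57.50)/4649 = 97.36 mg/L.

97.4 mg/L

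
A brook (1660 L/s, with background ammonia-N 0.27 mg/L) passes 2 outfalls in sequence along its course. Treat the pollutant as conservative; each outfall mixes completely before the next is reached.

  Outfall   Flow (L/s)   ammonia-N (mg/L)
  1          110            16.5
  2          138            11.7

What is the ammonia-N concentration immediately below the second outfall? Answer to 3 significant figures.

2.03 mg/L

After outfall 1: Q = 1660 + 110.0 = 1770 L/s; C = (1660·0.2700 + 110.0·16.50)/1770 = 1.279 mg/L.
After outfall 2: Q = 1770 + 138.0 = 1908 L/s; C = (1770·1.279 + 138.0·11.70)/1908 = 2.032 mg/L.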